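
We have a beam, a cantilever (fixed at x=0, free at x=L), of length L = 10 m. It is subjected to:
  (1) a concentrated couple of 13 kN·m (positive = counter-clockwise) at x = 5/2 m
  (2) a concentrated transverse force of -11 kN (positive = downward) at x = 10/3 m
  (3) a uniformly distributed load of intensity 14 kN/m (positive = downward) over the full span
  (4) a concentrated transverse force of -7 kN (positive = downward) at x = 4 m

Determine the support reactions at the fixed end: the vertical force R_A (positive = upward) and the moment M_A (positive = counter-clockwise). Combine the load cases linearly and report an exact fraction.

Load 1 — applied couple M₀=13 kN·m at a=5/2 m (b=L-a=15/2):
  R_A = 0 kN
  M_A = -M₀ = -13 kN·m
Load 2 — point force P=-11 kN at a=10/3 m (b=L-a=20/3):
  R_A = P = (-11) = -11 kN
  M_A = Pa = (-11)·(10/3) = -110/3 kN·m
Load 3 — uniform load w=14 kN/m over full span:
  R_A = wL = 14·10 = 140 kN
  M_A = wL²/2 = 14·10²/2 = 700 kN·m
Load 4 — point force P=-7 kN at a=4 m (b=L-a=6):
  R_A = P = (-7) = -7 kN
  M_A = Pa = (-7)·4 = -28 kN·m
Superposition: R_A = 122 kN, M_A = 1867/3 kN·m

R_A = 122 kN, M_A = 1867/3 kN·m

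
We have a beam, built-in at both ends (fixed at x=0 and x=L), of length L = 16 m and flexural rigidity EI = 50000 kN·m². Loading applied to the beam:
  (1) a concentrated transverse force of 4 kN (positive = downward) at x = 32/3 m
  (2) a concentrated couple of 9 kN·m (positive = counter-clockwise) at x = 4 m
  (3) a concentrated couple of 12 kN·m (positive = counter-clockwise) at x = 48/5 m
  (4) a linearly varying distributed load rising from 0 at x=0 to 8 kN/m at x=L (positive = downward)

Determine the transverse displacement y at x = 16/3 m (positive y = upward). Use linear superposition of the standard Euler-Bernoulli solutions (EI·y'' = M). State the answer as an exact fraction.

Load 1 — point force P=4 kN at a=32/3 m (b=L-a=16/3):
  y_1 = -Pb²x²(3aL-(3a+b)x)/(6L³EI)  [x≤a] = -4·(16/3)²·(16/3)²·(3·(32/3)·16-(3·(32/3)+(16/3))·(16/3))/(6·16³·50000) = -5632/6834375 m
Load 2 — applied couple M₀=9 kN·m at a=4 m (b=L-a=12):
  y_2 = (R_Ax³/6 - M_Ax²/2 - M₀(x-a)²/2)/EI  [x>a] with R_A=81/128, M_A=-27/16 = ((81/128)·(16/3)³/6 - (-27/16)·(16/3)²/2 - 9·((16/3)-4)²/2)/50000 = 2/3125 m
Load 3 — applied couple M₀=12 kN·m at a=48/5 m (b=L-a=32/5):
  y_3 = (R_Ax³/6 - M_Ax²/2)/EI  [x≤a] with R_A=27/25, M_A=96/25 = ((27/25)·(16/3)³/6 - (96/25)·(16/3)²/2)/50000 = -128/234375 m
Load 4 — triangular load w₀=8 kN/m (0→w₀ over full span):
  y_4 = -w₀x²(L-x)²(x+2L)/(120LEI) = -8·(16/3)²·(16-(16/3))²·((16/3)+2·16)/(120·16·50000) = -114688/11390625 m
Superposition: y = Σ y_i = -1845082/170859375 m ≈ -0.010799 m

y(16/3) = -1845082/170859375 m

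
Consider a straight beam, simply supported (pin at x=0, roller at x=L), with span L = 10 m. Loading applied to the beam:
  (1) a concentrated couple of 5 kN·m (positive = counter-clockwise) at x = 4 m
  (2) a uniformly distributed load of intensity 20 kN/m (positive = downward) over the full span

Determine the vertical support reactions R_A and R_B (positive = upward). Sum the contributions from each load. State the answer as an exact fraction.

R_A = 201/2 kN, R_B = 199/2 kN

Load 1 — applied couple M₀=5 kN·m at a=4 m (b=L-a=6):
  R_A = M₀/L = 5/10 = 1/2 kN
  R_B = -M₀/L = -5/10 = -1/2 kN
Load 2 — uniform load w=20 kN/m over full span:
  R_A = wL/2 = 20·10/2 = 100 kN
  R_B = wL/2 = 20·10/2 = 100 kN
Superposition: R_A = 201/2 kN, R_B = 199/2 kN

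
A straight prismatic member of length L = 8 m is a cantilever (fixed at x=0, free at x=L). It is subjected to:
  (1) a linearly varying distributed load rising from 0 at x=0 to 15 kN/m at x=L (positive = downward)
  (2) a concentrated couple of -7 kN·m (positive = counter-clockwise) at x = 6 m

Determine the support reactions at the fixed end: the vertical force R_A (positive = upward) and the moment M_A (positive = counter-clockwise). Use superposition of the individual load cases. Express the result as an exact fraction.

Load 1 — triangular load w₀=15 kN/m (0→w₀ over full span):
  R_A = w₀L/2 = 15·8/2 = 60 kN
  M_A = w₀L²/3 = 15·8²/3 = 320 kN·m
Load 2 — applied couple M₀=-7 kN·m at a=6 m (b=L-a=2):
  R_A = 0 kN
  M_A = -M₀ = -(-7) = 7 kN·m
Superposition: R_A = 60 kN, M_A = 327 kN·m

R_A = 60 kN, M_A = 327 kN·m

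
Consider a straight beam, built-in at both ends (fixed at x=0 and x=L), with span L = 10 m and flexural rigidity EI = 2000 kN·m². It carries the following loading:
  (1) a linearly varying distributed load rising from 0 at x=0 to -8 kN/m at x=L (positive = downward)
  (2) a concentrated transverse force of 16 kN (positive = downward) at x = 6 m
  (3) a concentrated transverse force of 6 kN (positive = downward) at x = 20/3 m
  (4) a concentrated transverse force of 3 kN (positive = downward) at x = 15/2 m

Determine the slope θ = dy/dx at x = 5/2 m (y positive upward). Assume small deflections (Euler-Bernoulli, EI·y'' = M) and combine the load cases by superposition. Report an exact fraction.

θ(5/2) = 1751/2560000 rad

Load 1 — triangular load w₀=-8 kN/m (0→w₀ over full span):
  θ_1 = -w₀(2x(L-x)(L-2x)(x+2L)+x²(L-x)²)/(120LEI) = -(-8)·(2·(5/2)·(10-(5/2))·(10-2·(5/2))·((5/2)+2·10)+(5/2)²·(10-(5/2))²)/(120·10·2000) = 39/2560 rad
Load 2 — point force P=16 kN at a=6 m (b=L-a=4):
  θ_2 = -Pb²x(2aL-(3a+b)x)/(2L³EI)  [x≤a] = -16·4²·(5/2)·(2·6·10-(3·6+4)·(5/2))/(2·10³·2000) = -13/1250 rad
Load 3 — point force P=6 kN at a=20/3 m (b=L-a=10/3):
  θ_3 = -Pb²x(2aL-(3a+b)x)/(2L³EI)  [x≤a] = -6·(10/3)²·(5/2)·(2·(20/3)·10-(3·(20/3)+(10/3))·(5/2))/(2·10³·2000) = -1/320 rad
Load 4 — point force P=3 kN at a=15/2 m (b=L-a=5/2):
  θ_4 = -Pb²x(2aL-(3a+b)x)/(2L³EI)  [x≤a] = -3·(5/2)²·(5/2)·(2·(15/2)·10-(3·(15/2)+(5/2))·(5/2))/(2·10³·2000) = -21/20480 rad
Superposition: θ = Σ θ_i = 1751/2560000 rad ≈ 0.000684 rad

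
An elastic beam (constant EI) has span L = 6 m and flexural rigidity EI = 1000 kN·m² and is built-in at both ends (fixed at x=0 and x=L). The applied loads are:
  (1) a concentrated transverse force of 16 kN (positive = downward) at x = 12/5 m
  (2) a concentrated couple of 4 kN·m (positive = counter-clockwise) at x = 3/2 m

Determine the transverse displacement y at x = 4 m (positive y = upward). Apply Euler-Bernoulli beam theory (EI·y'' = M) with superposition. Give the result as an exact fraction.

Load 1 — point force P=16 kN at a=12/5 m (b=L-a=18/5):
  y_1 = -Pa²(L-x)²(3bL-(3b+a)(L-x))/(6L³EI)  [x>a] = -16·(12/5)²·(6-4)²·(3·(18/5)·6-(3·(18/5)+(12/5))·(6-4))/(6·6³·1000) = -512/46875 m
Load 2 — applied couple M₀=4 kN·m at a=3/2 m (b=L-a=9/2):
  y_2 = (R_Ax³/6 - M_Ax²/2 - M₀(x-a)²/2)/EI  [x>a] with R_A=3/4, M_A=-3/4 = ((3/4)·4³/6 - (-3/4)·4²/2 - 4·(4-(3/2))²/2)/1000 = 3/2000 m
Superposition: y = Σ y_i = -7067/750000 m ≈ -0.009423 m

y(4) = -7067/750000 m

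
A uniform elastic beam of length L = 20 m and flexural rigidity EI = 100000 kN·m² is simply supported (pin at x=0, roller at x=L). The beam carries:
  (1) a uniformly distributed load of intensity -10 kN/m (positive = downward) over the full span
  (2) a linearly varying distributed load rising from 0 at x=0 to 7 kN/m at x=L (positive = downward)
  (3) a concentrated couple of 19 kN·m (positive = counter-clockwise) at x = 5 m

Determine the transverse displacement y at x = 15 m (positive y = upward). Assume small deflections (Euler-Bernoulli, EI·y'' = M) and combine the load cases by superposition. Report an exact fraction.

y(15) = 37087/384000 m

Load 1 — uniform load w=-10 kN/m over full span:
  y_1 = -wx(L³-2Lx²+x³)/(24EI) = -(-10)·15·(20³-2·20·15²+15³)/(24·100000) = 19/128 m
Load 2 — triangular load w₀=7 kN/m (0→w₀ over full span):
  y_2 = -w₀x(7L⁴-10L²x²+3x⁴)/(360LEI) = -7·15·(7·20⁴-10·20²·15²+3·15⁴)/(360·20·100000) = -833/15360 m
Load 3 — applied couple M₀=19 kN·m at a=5 m (b=L-a=15):
  y_3 = (M₀x³/(6L)-M₀(x-a)²/2+C₁x)/EI  [x>a] with C₁=M₀(3b²-L²)/(6L)=1045/24 = (19·15³/(6·20)-19·(15-5)²/2+(1045/24)·15)/100000 = 19/8000 m
Superposition: y = Σ y_i = 37087/384000 m ≈ 0.096581 m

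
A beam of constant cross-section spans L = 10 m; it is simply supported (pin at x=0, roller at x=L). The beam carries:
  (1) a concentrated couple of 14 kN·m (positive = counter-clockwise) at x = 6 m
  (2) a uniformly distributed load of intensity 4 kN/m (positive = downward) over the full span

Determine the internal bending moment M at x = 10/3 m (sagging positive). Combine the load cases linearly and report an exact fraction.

M(10/3) = 442/9 kN·m

Load 1 — applied couple M₀=14 kN·m at a=6 m (b=L-a=4):
  M_1 = M₀x/L  [x≤a] = 14·(10/3)/10 = 14/3 kN·m
Load 2 — uniform load w=4 kN/m over full span:
  M_2 = wx(L-x)/2 = 4·(10/3)·(10-(10/3))/2 = 400/9 kN·m
Superposition: M = Σ M_i = 442/9 kN·m ≈ 49.111111 kN·m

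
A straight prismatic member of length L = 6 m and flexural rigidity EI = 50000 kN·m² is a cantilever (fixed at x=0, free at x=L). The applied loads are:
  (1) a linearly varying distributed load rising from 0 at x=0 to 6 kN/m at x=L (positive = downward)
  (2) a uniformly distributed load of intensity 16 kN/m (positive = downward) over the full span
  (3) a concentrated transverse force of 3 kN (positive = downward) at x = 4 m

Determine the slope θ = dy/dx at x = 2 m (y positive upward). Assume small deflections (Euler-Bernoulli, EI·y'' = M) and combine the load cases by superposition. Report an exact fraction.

θ(2) = -133/12500 rad

Load 1 — triangular load w₀=6 kN/m (0→w₀ over full span):
  θ_1 = (w₀Lx²/4-w₀L²x/3-w₀x⁴/(24L))/EI = (6·6·2²/4-6·6²·2/3-6·2⁴/(24·6))/50000 = -163/75000 rad
Load 2 — uniform load w=16 kN/m over full span:
  θ_2 = -wx(x²-3Lx+3L²)/(6EI) = -16·2·(2²-3·6·2+3·6²)/(6·50000) = -76/9375 rad
Load 3 — point force P=3 kN at a=4 m (b=L-a=2):
  θ_3 = -Px(2a-x)/(2EI)  [x≤a] = -3·2·(2·4-2)/(2·50000) = -9/25000 rad
Superposition: θ = Σ θ_i = -133/12500 rad ≈ -0.010640 rad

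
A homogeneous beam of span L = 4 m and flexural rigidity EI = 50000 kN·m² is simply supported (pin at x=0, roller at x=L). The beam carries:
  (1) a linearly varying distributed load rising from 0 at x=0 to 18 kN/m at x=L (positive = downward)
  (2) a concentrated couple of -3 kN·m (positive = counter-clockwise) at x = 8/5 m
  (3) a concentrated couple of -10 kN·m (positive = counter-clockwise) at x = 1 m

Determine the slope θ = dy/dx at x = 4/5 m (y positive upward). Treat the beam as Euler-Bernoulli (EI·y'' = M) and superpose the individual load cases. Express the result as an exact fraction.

θ(4/5) = -183151/375000000 rad

Load 1 — triangular load w₀=18 kN/m (0→w₀ over full span):
  θ_1 = -w₀(7L⁴-30L²x²+15x⁴)/(360LEI) = -18·(7·4⁴-30·4²·(4/5)²+15·(4/5)⁴)/(360·4·50000) = -728/1953125 rad
Load 2 — applied couple M₀=-3 kN·m at a=8/5 m (b=L-a=12/5):
  θ_2 = (M₀x²/(2L)+C₁)/EI  [x≤a] with C₁=M₀(3b²-L²)/(6L)=-4/25 = ((-3)·(4/5)²/(2·4)+(-4/25))/50000 = -1/125000 rad
Load 3 — applied couple M₀=-10 kN·m at a=1 m (b=L-a=3):
  θ_3 = (M₀x²/(2L)+C₁)/EI  [x≤a] with C₁=M₀(3b²-L²)/(6L)=-55/12 = ((-10)·(4/5)²/(2·4)+(-55/12))/50000 = -323/3000000 rad
Superposition: θ = Σ θ_i = -183151/375000000 rad ≈ -0.000488 rad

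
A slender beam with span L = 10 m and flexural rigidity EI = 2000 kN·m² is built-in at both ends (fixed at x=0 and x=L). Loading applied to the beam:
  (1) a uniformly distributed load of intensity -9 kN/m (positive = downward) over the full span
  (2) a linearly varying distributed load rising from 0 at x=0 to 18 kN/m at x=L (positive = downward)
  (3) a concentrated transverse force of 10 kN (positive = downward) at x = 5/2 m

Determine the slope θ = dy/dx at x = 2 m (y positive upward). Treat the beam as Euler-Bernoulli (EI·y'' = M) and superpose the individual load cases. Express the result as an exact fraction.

θ(2) = -129/40000 rad

Load 1 — uniform load w=-9 kN/m over full span:
  θ_1 = -wx(L-x)(L-2x)/(12EI) = -(-9)·2·(10-2)·(10-2·2)/(12·2000) = 9/250 rad
Load 2 — triangular load w₀=18 kN/m (0→w₀ over full span):
  θ_2 = -w₀(2x(L-x)(L-2x)(x+2L)+x²(L-x)²)/(120LEI) = -18·(2·2·(10-2)·(10-2·2)·(2+2·10)+2²·(10-2)²)/(120·10·2000) = -21/625 rad
Load 3 — point force P=10 kN at a=5/2 m (b=L-a=15/2):
  θ_3 = -Pb²x(2aL-(3a+b)x)/(2L³EI)  [x≤a] = -10·(15/2)²·2·(2·(5/2)·10-(3·(5/2)+(15/2))·2)/(2·10³·2000) = -9/1600 rad
Superposition: θ = Σ θ_i = -129/40000 rad ≈ -0.003225 rad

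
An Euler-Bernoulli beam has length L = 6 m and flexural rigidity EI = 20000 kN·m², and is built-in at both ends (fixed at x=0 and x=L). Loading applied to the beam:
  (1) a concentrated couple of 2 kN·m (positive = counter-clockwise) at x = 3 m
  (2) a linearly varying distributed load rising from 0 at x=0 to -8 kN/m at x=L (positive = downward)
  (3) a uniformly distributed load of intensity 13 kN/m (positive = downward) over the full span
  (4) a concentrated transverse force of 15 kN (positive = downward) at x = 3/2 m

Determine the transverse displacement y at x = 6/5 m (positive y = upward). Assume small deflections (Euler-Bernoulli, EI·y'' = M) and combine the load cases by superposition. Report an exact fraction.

y(6/5) = -4697163/5000000000 m

Load 1 — applied couple M₀=2 kN·m at a=3 m (b=L-a=3):
  y_1 = (R_Ax³/6 - M_Ax²/2)/EI  [x≤a] with R_A=1/2, M_A=1/2 = ((1/2)·(6/5)³/6 - (1/2)·(6/5)²/2)/20000 = -27/2500000 m
Load 2 — triangular load w₀=-8 kN/m (0→w₀ over full span):
  y_2 = -w₀x²(L-x)²(x+2L)/(120LEI) = -(-8)·(6/5)²·(6-(6/5))²·((6/5)+2·6)/(120·6·20000) = 2376/9765625 m
Load 3 — uniform load w=13 kN/m over full span:
  y_3 = -wx²(L-x)²/(24EI) = -13·(6/5)²·(6-(6/5))²/(24·20000) = -351/390625 m
Load 4 — point force P=15 kN at a=3/2 m (b=L-a=9/2):
  y_4 = -Pb²x²(3aL-(3a+b)x)/(6L³EI)  [x≤a] = -15·(9/2)²·(6/5)²·(3·(3/2)·6-(3·(3/2)+(9/2))·(6/5))/(6·6³·20000) = -2187/8000000 m
Superposition: y = Σ y_i = -4697163/5000000000 m ≈ -0.000939 m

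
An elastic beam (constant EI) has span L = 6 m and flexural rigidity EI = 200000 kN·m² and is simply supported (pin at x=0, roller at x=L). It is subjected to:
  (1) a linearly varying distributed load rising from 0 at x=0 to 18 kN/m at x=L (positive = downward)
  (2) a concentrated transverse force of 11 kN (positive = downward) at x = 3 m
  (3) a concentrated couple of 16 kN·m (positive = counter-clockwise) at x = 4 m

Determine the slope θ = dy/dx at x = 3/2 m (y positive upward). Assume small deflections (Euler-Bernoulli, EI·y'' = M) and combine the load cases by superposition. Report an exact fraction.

θ(3/2) = -157847/384000000 rad

Load 1 — triangular load w₀=18 kN/m (0→w₀ over full span):
  θ_1 = -w₀(7L⁴-30L²x²+15x⁴)/(360LEI) = -18·(7·6⁴-30·6²·(3/2)²+15·(3/2)⁴)/(360·6·200000) = -35829/128000000 rad
Load 2 — point force P=11 kN at a=3 m (b=L-a=3):
  θ_2 = -Pb(L²-b²-3x²)/(6LEI)  [x≤a] = -11·3·(6²-3²-3·(3/2)²)/(6·6·200000) = -297/3200000 rad
Load 3 — applied couple M₀=16 kN·m at a=4 m (b=L-a=2):
  θ_3 = (M₀x²/(2L)+C₁)/EI  [x≤a] with C₁=M₀(3b²-L²)/(6L)=-32/3 = (16·(3/2)²/(2·6)+(-32/3))/200000 = -23/600000 rad
Superposition: θ = Σ θ_i = -157847/384000000 rad ≈ -0.000411 rad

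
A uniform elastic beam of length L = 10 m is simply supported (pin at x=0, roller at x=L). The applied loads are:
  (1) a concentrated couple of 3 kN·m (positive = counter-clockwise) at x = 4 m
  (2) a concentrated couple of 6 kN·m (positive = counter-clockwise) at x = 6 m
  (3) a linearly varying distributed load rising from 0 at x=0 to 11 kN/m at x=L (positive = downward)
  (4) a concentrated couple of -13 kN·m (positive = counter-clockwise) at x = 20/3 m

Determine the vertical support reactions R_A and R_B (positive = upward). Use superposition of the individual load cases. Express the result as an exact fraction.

R_A = 269/15 kN, R_B = 556/15 kN

Load 1 — applied couple M₀=3 kN·m at a=4 m (b=L-a=6):
  R_A = M₀/L = 3/10 kN
  R_B = -M₀/L = -3/10 kN
Load 2 — applied couple M₀=6 kN·m at a=6 m (b=L-a=4):
  R_A = M₀/L = 6/10 = 3/5 kN
  R_B = -M₀/L = -6/10 = -3/5 kN
Load 3 — triangular load w₀=11 kN/m (0→w₀ over full span):
  R_A = w₀L/6 = 11·10/6 = 55/3 kN
  R_B = w₀L/3 = 11·10/3 = 110/3 kN
Load 4 — applied couple M₀=-13 kN·m at a=20/3 m (b=L-a=10/3):
  R_A = M₀/L = (-13)/10 = -13/10 kN
  R_B = -M₀/L = -(-13)/10 = 13/10 kN
Superposition: R_A = 269/15 kN, R_B = 556/15 kN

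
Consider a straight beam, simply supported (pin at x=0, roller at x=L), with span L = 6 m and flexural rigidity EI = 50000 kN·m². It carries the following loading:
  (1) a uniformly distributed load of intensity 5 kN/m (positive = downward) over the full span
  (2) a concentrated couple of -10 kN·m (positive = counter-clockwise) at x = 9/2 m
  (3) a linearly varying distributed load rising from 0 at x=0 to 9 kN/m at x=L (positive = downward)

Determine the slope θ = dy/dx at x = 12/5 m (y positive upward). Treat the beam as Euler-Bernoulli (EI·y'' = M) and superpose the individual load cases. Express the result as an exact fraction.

θ(12/5) = -119743/250000000 rad

Load 1 — uniform load w=5 kN/m over full span:
  θ_1 = -w(L³-6Lx²+4x³)/(24EI) = -5·(6³-6·6·(12/5)²+4·(12/5)³)/(24·50000) = -333/1250000 rad
Load 2 — applied couple M₀=-10 kN·m at a=9/2 m (b=L-a=3/2):
  θ_2 = (M₀x²/(2L)+C₁)/EI  [x≤a] with C₁=M₀(3b²-L²)/(6L)=65/8 = ((-10)·(12/5)²/(2·6)+(65/8))/50000 = 133/2000000 rad
Load 3 — triangular load w₀=9 kN/m (0→w₀ over full span):
  θ_3 = -w₀(7L⁴-30L²x²+15x⁴)/(360LEI) = -9·(7·6⁴-30·6²·(12/5)²+15·(12/5)⁴)/(360·6·50000) = -8721/31250000 rad
Superposition: θ = Σ θ_i = -119743/250000000 rad ≈ -0.000479 rad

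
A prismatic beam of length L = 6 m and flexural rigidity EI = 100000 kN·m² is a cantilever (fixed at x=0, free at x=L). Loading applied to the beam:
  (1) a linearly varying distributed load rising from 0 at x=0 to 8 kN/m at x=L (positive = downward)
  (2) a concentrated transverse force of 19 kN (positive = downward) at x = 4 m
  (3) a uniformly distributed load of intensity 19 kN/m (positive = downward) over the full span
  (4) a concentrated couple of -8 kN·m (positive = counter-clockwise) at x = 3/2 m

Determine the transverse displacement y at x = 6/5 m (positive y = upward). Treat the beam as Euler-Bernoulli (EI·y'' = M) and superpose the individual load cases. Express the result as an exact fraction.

y(6/5) = -2596041/781250000 m

Load 1 — triangular load w₀=8 kN/m (0→w₀ over full span):
  y_1 = (w₀Lx³/12-w₀L²x²/6-w₀x⁵/(120L))/EI = (8·6·(6/5)³/12-8·6²·(6/5)²/6-8·(6/5)⁵/(120·6))/100000 = -60777/97656250 m
Load 2 — point force P=19 kN at a=4 m (b=L-a=2):
  y_2 = -Px²(3a-x)/(6EI)  [x≤a] = -19·(6/5)²·(3·4-(6/5))/(6·100000) = -1539/3125000 m
Load 3 — uniform load w=19 kN/m over full span:
  y_3 = -wx²(x²-4Lx+6L²)/(24EI) = -19·(6/5)²·((6/5)²-4·6·(6/5)+6·6²)/(24·100000) = -67203/31250000 m
Load 4 — applied couple M₀=-8 kN·m at a=3/2 m (b=L-a=9/2):
  y_4 = M₀x²/(2EI)  [x≤a] = (-8)·(6/5)²/(2·100000) = -9/156250 m
Superposition: y = Σ y_i = -2596041/781250000 m ≈ -0.003323 m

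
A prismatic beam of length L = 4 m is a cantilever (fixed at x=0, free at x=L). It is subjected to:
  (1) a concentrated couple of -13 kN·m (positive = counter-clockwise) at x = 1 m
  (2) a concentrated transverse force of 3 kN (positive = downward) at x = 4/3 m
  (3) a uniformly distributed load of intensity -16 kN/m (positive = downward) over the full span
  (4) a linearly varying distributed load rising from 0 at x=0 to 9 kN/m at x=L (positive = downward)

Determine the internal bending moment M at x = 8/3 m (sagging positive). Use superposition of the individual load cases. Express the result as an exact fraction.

M(8/3) = 64/9 kN·m

Load 1 — applied couple M₀=-13 kN·m at a=1 m (b=L-a=3):
  M_1 = 0  [x>a] = 0 kN·m
Load 2 — point force P=3 kN at a=4/3 m (b=L-a=8/3):
  M_2 = 0  [x>a] = 0 kN·m
Load 3 — uniform load w=-16 kN/m over full span:
  M_3 = -w(L-x)²/2 = -(-16)·(4-(8/3))²/2 = 128/9 kN·m
Load 4 — triangular load w₀=9 kN/m (0→w₀ over full span):
  M_4 = w₀Lx/2 - w₀L²/3 - w₀x³/(6L) = 9·4·(8/3)/2 - 9·4²/3 - 9·(8/3)³/(6·4) = -64/9 kN·m
Superposition: M = Σ M_i = 64/9 kN·m ≈ 7.111111 kN·m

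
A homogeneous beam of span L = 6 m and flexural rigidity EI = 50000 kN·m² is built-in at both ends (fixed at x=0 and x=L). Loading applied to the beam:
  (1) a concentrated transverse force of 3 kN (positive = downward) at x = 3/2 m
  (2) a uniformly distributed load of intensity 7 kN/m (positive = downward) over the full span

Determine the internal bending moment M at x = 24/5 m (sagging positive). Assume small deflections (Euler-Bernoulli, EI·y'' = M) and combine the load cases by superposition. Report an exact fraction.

Load 1 — point force P=3 kN at a=3/2 m (b=L-a=9/2):
  M_1 = Pa²(a+3b)(L-x)/L³ - Pa²b/L²  [x>a] = 3·(3/2)²·((3/2)+3·(9/2))·(6-(24/5))/6³ - 3·(3/2)²·(9/2)/6² = -9/32 kN·m
Load 2 — uniform load w=7 kN/m over full span:
  M_2 = wLx/2 - wL²/12 - wx²/2 = 7·6·(24/5)/2 - 7·6²/12 - 7·(24/5)²/2 = -21/25 kN·m
Superposition: M = Σ M_i = -897/800 kN·m ≈ -1.121250 kN·m

M(24/5) = -897/800 kN·m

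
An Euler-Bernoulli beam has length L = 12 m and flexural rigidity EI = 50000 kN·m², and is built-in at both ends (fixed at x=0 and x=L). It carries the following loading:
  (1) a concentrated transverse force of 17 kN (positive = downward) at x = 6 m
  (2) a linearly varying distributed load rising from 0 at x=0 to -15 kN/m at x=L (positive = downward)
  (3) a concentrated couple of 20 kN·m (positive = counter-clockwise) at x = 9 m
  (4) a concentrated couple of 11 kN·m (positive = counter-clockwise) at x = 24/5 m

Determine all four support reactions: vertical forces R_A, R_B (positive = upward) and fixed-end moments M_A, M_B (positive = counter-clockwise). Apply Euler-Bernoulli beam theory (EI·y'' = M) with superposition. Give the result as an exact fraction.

Load 1 — point force P=17 kN at a=6 m (b=L-a=6):
  R_A = Pb²(3a+b)/L³ = 17·6²·(3·6+6)/12³ = 17/2 kN
  M_A = Pab²/L² = 17·6·6²/12² = 51/2 kN·m
  R_B = Pa²(a+3b)/L³ = 17·6²·(6+3·6)/12³ = 17/2 kN
  M_B = -Pa²b/L² = -17·6²·6/12² = -51/2 kN·m
Load 2 — triangular load w₀=-15 kN/m (0→w₀ over full span):
  R_A = 3w₀L/20 = 3·(-15)·12/20 = -27 kN
  M_A = w₀L²/30 = (-15)·12²/30 = -72 kN·m
  R_B = 7w₀L/20 = 7·(-15)·12/20 = -63 kN
  M_B = -w₀L²/20 = -(-15)·12²/20 = 108 kN·m
Load 3 — applied couple M₀=20 kN·m at a=9 m (b=L-a=3):
  R_A = 6M₀ab/L³ = 6·20·9·3/12³ = 15/8 kN
  M_A = M₀b(2a-b)/L² = 20·3·(2·9-3)/12² = 25/4 kN·m
  R_B = -6M₀ab/L³ = -6·20·9·3/12³ = -15/8 kN
  M_B = M₀a(2b-a)/L² = 20·9·(2·3-9)/12² = -15/4 kN·m
Load 4 — applied couple M₀=11 kN·m at a=24/5 m (b=L-a=36/5):
  R_A = 6M₀ab/L³ = 6·11·(24/5)·(36/5)/12³ = 33/25 kN
  M_A = M₀b(2a-b)/L² = 11·(36/5)·(2·(24/5)-(36/5))/12² = 33/25 kN·m
  R_B = -6M₀ab/L³ = -6·11·(24/5)·(36/5)/12³ = -33/25 kN
  M_B = M₀a(2b-a)/L² = 11·(24/5)·(2·(36/5)-(24/5))/12² = 88/25 kN·m
Superposition: R_A = -3061/200 kN, M_A = -3893/100 kN·m, R_B = -11539/200 kN, M_B = 8227/100 kN·m

R_A = -3061/200 kN, M_A = -3893/100 kN·m, R_B = -11539/200 kN, M_B = 8227/100 kN·m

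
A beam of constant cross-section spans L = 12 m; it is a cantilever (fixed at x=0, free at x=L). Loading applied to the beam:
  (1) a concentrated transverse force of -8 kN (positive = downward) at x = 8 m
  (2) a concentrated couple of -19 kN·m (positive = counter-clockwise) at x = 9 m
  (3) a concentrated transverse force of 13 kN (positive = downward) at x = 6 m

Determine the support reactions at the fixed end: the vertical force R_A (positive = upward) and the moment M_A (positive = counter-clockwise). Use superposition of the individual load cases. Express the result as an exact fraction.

R_A = 5 kN, M_A = 33 kN·m

Load 1 — point force P=-8 kN at a=8 m (b=L-a=4):
  R_A = P = (-8) = -8 kN
  M_A = Pa = (-8)·8 = -64 kN·m
Load 2 — applied couple M₀=-19 kN·m at a=9 m (b=L-a=3):
  R_A = 0 kN
  M_A = -M₀ = -(-19) = 19 kN·m
Load 3 — point force P=13 kN at a=6 m (b=L-a=6):
  R_A = P = 13 kN
  M_A = Pa = 13·6 = 78 kN·m
Superposition: R_A = 5 kN, M_A = 33 kN·m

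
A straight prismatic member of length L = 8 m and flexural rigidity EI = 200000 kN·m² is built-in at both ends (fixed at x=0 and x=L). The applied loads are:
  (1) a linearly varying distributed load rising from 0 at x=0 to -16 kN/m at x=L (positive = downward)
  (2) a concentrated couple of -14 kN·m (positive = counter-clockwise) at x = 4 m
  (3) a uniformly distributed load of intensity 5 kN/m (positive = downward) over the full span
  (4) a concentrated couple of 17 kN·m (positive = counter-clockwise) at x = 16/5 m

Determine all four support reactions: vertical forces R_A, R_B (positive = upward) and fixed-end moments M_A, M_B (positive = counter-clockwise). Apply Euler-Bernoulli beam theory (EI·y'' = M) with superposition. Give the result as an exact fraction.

Load 1 — triangular load w₀=-16 kN/m (0→w₀ over full span):
  R_A = 3w₀L/20 = 3·(-16)·8/20 = -96/5 kN
  M_A = w₀L²/30 = (-16)·8²/30 = -512/15 kN·m
  R_B = 7w₀L/20 = 7·(-16)·8/20 = -224/5 kN
  M_B = -w₀L²/20 = -(-16)·8²/20 = 256/5 kN·m
Load 2 — applied couple M₀=-14 kN·m at a=4 m (b=L-a=4):
  R_A = 6M₀ab/L³ = 6·(-14)·4·4/8³ = -21/8 kN
  M_A = M₀b(2a-b)/L² = (-14)·4·(2·4-4)/8² = -7/2 kN·m
  R_B = -6M₀ab/L³ = -6·(-14)·4·4/8³ = 21/8 kN
  M_B = M₀a(2b-a)/L² = (-14)·4·(2·4-4)/8² = -7/2 kN·m
Load 3 — uniform load w=5 kN/m over full span:
  R_A = wL/2 = 5·8/2 = 20 kN
  M_A = wL²/12 = 5·8²/12 = 80/3 kN·m
  R_B = wL/2 = 5·8/2 = 20 kN
  M_B = -wL²/12 = -5·8²/12 = -80/3 kN·m
Load 4 — applied couple M₀=17 kN·m at a=16/5 m (b=L-a=24/5):
  R_A = 6M₀ab/L³ = 6·17·(16/5)·(24/5)/8³ = 153/50 kN
  M_A = M₀b(2a-b)/L² = 17·(24/5)·(2·(16/5)-(24/5))/8² = 51/25 kN·m
  R_B = -6M₀ab/L³ = -6·17·(16/5)·(24/5)/8³ = -153/50 kN
  M_B = M₀a(2b-a)/L² = 17·(16/5)·(2·(24/5)-(16/5))/8² = 136/25 kN·m
Superposition: R_A = 247/200 kN, M_A = -1339/150 kN·m, R_B = -5047/200 kN, M_B = 3971/150 kN·m

R_A = 247/200 kN, M_A = -1339/150 kN·m, R_B = -5047/200 kN, M_B = 3971/150 kN·m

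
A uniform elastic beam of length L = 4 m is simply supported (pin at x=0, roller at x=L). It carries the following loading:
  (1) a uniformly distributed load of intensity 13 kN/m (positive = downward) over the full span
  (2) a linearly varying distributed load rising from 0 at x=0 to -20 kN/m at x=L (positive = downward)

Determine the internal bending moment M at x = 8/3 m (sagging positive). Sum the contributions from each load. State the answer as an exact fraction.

Load 1 — uniform load w=13 kN/m over full span:
  M_1 = wx(L-x)/2 = 13·(8/3)·(4-(8/3))/2 = 208/9 kN·m
Load 2 — triangular load w₀=-20 kN/m (0→w₀ over full span):
  M_2 = w₀Lx/6 - w₀x³/(6L) = (-20)·4·(8/3)/6 - (-20)·(8/3)³/(6·4) = -1600/81 kN·m
Superposition: M = Σ M_i = 272/81 kN·m ≈ 3.358025 kN·m

M(8/3) = 272/81 kN·m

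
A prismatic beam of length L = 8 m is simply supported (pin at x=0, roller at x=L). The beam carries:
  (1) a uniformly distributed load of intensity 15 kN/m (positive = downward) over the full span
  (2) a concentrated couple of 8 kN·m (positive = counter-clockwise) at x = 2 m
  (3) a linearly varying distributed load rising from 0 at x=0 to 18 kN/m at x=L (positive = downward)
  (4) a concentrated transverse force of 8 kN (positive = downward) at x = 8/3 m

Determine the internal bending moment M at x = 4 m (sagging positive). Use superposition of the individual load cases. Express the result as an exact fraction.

M(4) = 596/3 kN·m

Load 1 — uniform load w=15 kN/m over full span:
  M_1 = wx(L-x)/2 = 15·4·(8-4)/2 = 120 kN·m
Load 2 — applied couple M₀=8 kN·m at a=2 m (b=L-a=6):
  M_2 = M₀x/L - M₀  [x>a] = 8·4/8 - 8 = -4 kN·m
Load 3 — triangular load w₀=18 kN/m (0→w₀ over full span):
  M_3 = w₀Lx/6 - w₀x³/(6L) = 18·8·4/6 - 18·4³/(6·8) = 72 kN·m
Load 4 — point force P=8 kN at a=8/3 m (b=L-a=16/3):
  M_4 = Pa(L-x)/L  [x>a] = 8·(8/3)·(8-4)/8 = 32/3 kN·m
Superposition: M = Σ M_i = 596/3 kN·m ≈ 198.666667 kN·m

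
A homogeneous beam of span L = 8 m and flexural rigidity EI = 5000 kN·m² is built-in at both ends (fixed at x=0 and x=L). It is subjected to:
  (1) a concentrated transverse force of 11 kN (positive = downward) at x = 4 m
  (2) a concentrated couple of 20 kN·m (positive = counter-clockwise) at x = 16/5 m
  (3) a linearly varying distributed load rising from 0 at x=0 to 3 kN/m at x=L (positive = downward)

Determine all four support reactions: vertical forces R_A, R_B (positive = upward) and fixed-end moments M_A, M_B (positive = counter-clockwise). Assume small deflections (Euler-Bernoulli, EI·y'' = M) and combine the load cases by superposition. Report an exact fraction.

Load 1 — point force P=11 kN at a=4 m (b=L-a=4):
  R_A = Pb²(3a+b)/L³ = 11·4²·(3·4+4)/8³ = 11/2 kN
  M_A = Pab²/L² = 11·4·4²/8² = 11 kN·m
  R_B = Pa²(a+3b)/L³ = 11·4²·(4+3·4)/8³ = 11/2 kN
  M_B = -Pa²b/L² = -11·4²·4/8² = -11 kN·m
Load 2 — applied couple M₀=20 kN·m at a=16/5 m (b=L-a=24/5):
  R_A = 6M₀ab/L³ = 6·20·(16/5)·(24/5)/8³ = 18/5 kN
  M_A = M₀b(2a-b)/L² = 20·(24/5)·(2·(16/5)-(24/5))/8² = 12/5 kN·m
  R_B = -6M₀ab/L³ = -6·20·(16/5)·(24/5)/8³ = -18/5 kN
  M_B = M₀a(2b-a)/L² = 20·(16/5)·(2·(24/5)-(16/5))/8² = 32/5 kN·m
Load 3 — triangular load w₀=3 kN/m (0→w₀ over full span):
  R_A = 3w₀L/20 = 3·3·8/20 = 18/5 kN
  M_A = w₀L²/30 = 3·8²/30 = 32/5 kN·m
  R_B = 7w₀L/20 = 7·3·8/20 = 42/5 kN
  M_B = -w₀L²/20 = -3·8²/20 = -48/5 kN·m
Superposition: R_A = 127/10 kN, M_A = 99/5 kN·m, R_B = 103/10 kN, M_B = -71/5 kN·m

R_A = 127/10 kN, M_A = 99/5 kN·m, R_B = 103/10 kN, M_B = -71/5 kN·m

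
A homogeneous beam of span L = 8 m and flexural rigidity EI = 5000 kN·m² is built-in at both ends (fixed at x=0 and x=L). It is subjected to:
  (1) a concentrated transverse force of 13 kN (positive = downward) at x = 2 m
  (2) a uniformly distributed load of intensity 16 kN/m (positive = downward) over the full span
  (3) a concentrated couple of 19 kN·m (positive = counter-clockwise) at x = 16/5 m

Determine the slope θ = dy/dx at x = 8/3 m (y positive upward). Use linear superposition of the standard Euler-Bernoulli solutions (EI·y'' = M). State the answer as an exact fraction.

θ(8/3) = -47969/5062500 rad

Load 1 — point force P=13 kN at a=2 m (b=L-a=6):
  θ_1 = Pa²(L-x)(2bL-(3b+a)(L-x))/(2L³EI)  [x>a] = 13·2²·(8-(8/3))·(2·6·8-(3·6+2)·(8-(8/3)))/(2·8³·5000) = -13/22500 rad
Load 2 — uniform load w=16 kN/m over full span:
  θ_2 = -wx(L-x)(L-2x)/(12EI) = -16·(8/3)·(8-(8/3))·(8-2·(8/3))/(12·5000) = -512/50625 rad
Load 3 — applied couple M₀=19 kN·m at a=16/5 m (b=L-a=24/5):
  θ_3 = (R_Ax²/2 - M_Ax)/EI  [x≤a] with R_A=171/50, M_A=57/25 = ((171/50)·(8/3)²/2 - (57/25)·(8/3))/5000 = 19/15625 rad
Superposition: θ = Σ θ_i = -47969/5062500 rad ≈ -0.009475 rad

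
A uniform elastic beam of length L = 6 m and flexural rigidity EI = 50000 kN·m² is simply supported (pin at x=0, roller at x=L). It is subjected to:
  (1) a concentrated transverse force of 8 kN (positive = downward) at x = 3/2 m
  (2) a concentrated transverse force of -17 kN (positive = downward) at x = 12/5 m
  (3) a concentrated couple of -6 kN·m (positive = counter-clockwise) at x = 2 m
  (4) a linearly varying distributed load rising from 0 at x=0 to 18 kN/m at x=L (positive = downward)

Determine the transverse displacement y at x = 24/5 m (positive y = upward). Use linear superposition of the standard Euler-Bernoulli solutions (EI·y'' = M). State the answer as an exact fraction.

y(24/5) = -2283531/1562500000 m

Load 1 — point force P=8 kN at a=3/2 m (b=L-a=9/2):
  y_1 = -Pa(L-x)(2Lx-a²-x²)/(6LEI)  [x>a] = -8·(3/2)·(6-(24/5))·(2·6·(24/5)-(3/2)²-(24/5)²)/(6·6·50000) = -3231/12500000 m
Load 2 — point force P=-17 kN at a=12/5 m (b=L-a=18/5):
  y_2 = -Pa(L-x)(2Lx-a²-x²)/(6LEI)  [x>a] = -(-17)·(12/5)·(6-(24/5))·(2·6·(24/5)-(12/5)²-(24/5)²)/(6·6·50000) = 306/390625 m
Load 3 — applied couple M₀=-6 kN·m at a=2 m (b=L-a=4):
  y_3 = (M₀x³/(6L)-M₀(x-a)²/2+C₁x)/EI  [x>a] with C₁=M₀(3b²-L²)/(6L)=-2 = ((-6)·(24/5)³/(6·6)-(-6)·((24/5)-2)²/2+(-2)·(24/5))/50000 = -141/1562500 m
Load 4 — triangular load w₀=18 kN/m (0→w₀ over full span):
  y_4 = -w₀x(7L⁴-10L²x²+3x⁴)/(360LEI) = -18·(24/5)·(7·6⁴-10·6²·(24/5)²+3·(24/5)⁴)/(360·6·50000) = -92583/48828125 m
Superposition: y = Σ y_i = -2283531/1562500000 m ≈ -0.001461 m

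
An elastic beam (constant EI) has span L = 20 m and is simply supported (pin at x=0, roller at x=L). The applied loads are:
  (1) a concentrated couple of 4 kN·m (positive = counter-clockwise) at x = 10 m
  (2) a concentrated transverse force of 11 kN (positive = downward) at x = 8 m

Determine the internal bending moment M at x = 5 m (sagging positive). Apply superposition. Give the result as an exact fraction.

Load 1 — applied couple M₀=4 kN·m at a=10 m (b=L-a=10):
  M_1 = M₀x/L  [x≤a] = 4·5/20 = 1 kN·m
Load 2 — point force P=11 kN at a=8 m (b=L-a=12):
  M_2 = Pbx/L  [x≤a] = 11·12·5/20 = 33 kN·m
Superposition: M = Σ M_i = 34 kN·m ≈ 34.000000 kN·m

M(5) = 34 kN·m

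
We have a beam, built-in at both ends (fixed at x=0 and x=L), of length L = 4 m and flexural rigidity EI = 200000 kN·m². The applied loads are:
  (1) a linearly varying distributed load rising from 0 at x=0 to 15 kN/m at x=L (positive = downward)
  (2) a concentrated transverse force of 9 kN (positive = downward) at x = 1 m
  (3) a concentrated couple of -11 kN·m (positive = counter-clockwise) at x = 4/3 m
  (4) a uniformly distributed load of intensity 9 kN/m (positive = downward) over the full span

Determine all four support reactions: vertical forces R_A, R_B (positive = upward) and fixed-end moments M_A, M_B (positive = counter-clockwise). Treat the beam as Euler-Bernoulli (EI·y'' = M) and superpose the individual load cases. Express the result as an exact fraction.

R_A = 2969/96 kN, M_A = 401/16 kN·m, R_B = 4231/96 kN, M_B = -1409/48 kN·m

Load 1 — triangular load w₀=15 kN/m (0→w₀ over full span):
  R_A = 3w₀L/20 = 3·15·4/20 = 9 kN
  M_A = w₀L²/30 = 15·4²/30 = 8 kN·m
  R_B = 7w₀L/20 = 7·15·4/20 = 21 kN
  M_B = -w₀L²/20 = -15·4²/20 = -12 kN·m
Load 2 — point force P=9 kN at a=1 m (b=L-a=3):
  R_A = Pb²(3a+b)/L³ = 9·3²·(3·1+3)/4³ = 243/32 kN
  M_A = Pab²/L² = 9·1·3²/4² = 81/16 kN·m
  R_B = Pa²(a+3b)/L³ = 9·1²·(1+3·3)/4³ = 45/32 kN
  M_B = -Pa²b/L² = -9·1²·3/4² = -27/16 kN·m
Load 3 — applied couple M₀=-11 kN·m at a=4/3 m (b=L-a=8/3):
  R_A = 6M₀ab/L³ = 6·(-11)·(4/3)·(8/3)/4³ = -11/3 kN
  M_A = M₀b(2a-b)/L² = (-11)·(8/3)·(2·(4/3)-(8/3))/4² = 0 kN·m
  R_B = -6M₀ab/L³ = -6·(-11)·(4/3)·(8/3)/4³ = 11/3 kN
  M_B = M₀a(2b-a)/L² = (-11)·(4/3)·(2·(8/3)-(4/3))/4² = -11/3 kN·m
Load 4 — uniform load w=9 kN/m over full span:
  R_A = wL/2 = 9·4/2 = 18 kN
  M_A = wL²/12 = 9·4²/12 = 12 kN·m
  R_B = wL/2 = 9·4/2 = 18 kN
  M_B = -wL²/12 = -9·4²/12 = -12 kN·m
Superposition: R_A = 2969/96 kN, M_A = 401/16 kN·m, R_B = 4231/96 kN, M_B = -1409/48 kN·m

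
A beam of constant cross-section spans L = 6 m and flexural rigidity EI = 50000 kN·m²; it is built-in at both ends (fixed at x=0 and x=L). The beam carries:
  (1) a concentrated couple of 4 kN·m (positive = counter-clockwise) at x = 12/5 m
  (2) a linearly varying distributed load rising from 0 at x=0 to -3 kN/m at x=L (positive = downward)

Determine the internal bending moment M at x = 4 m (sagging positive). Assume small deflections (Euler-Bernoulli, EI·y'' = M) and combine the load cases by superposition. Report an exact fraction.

M(4) = -188/75 kN·m

Load 1 — applied couple M₀=4 kN·m at a=12/5 m (b=L-a=18/5):
  M_1 = R_Ax - M_A - M₀  [x>a] with R_A=24/25, M_A=12/25 = (24/25)·4 - (12/25) - 4 = -16/25 kN·m
Load 2 — triangular load w₀=-3 kN/m (0→w₀ over full span):
  M_2 = 3w₀Lx/20 - w₀L²/30 - w₀x³/(6L) = 3·(-3)·6·4/20 - (-3)·6²/30 - (-3)·4³/(6·6) = -28/15 kN·m
Superposition: M = Σ M_i = -188/75 kN·m ≈ -2.506667 kN·m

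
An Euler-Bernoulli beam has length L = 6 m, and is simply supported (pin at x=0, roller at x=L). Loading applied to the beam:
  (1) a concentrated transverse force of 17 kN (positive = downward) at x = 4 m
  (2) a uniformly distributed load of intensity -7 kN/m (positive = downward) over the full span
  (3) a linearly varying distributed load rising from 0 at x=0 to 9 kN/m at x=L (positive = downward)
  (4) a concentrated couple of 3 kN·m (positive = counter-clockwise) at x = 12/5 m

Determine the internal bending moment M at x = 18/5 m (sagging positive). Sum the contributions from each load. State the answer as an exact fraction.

Load 1 — point force P=17 kN at a=4 m (b=L-a=2):
  M_1 = Pbx/L  [x≤a] = 17·2·(18/5)/6 = 102/5 kN·m
Load 2 — uniform load w=-7 kN/m over full span:
  M_2 = wx(L-x)/2 = (-7)·(18/5)·(6-(18/5))/2 = -756/25 kN·m
Load 3 — triangular load w₀=9 kN/m (0→w₀ over full span):
  M_3 = w₀Lx/6 - w₀x³/(6L) = 9·6·(18/5)/6 - 9·(18/5)³/(6·6) = 2592/125 kN·m
Load 4 — applied couple M₀=3 kN·m at a=12/5 m (b=L-a=18/5):
  M_4 = M₀x/L - M₀  [x>a] = 3·(18/5)/6 - 3 = -6/5 kN·m
Superposition: M = Σ M_i = 1212/125 kN·m ≈ 9.696000 kN·m

M(18/5) = 1212/125 kN·m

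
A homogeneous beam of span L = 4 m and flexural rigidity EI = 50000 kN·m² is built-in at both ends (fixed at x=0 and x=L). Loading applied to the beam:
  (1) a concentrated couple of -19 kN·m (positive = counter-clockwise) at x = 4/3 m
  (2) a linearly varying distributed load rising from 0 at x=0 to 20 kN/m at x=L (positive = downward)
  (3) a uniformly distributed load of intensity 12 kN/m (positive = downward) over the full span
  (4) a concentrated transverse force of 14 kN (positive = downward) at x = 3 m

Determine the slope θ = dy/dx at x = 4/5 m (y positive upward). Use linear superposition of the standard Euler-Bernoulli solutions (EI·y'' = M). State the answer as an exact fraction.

Load 1 — applied couple M₀=-19 kN·m at a=4/3 m (b=L-a=8/3):
  θ_1 = (R_Ax²/2 - M_Ax)/EI  [x≤a] with R_A=-19/3, M_A=0 = ((-19/3)·(4/5)²/2 - 0·(4/5))/50000 = -19/468750 rad
Load 2 — triangular load w₀=20 kN/m (0→w₀ over full span):
  θ_2 = -w₀(2x(L-x)(L-2x)(x+2L)+x²(L-x)²)/(120LEI) = -20·(2·(4/5)·(4-(4/5))·(4-2·(4/5))·((4/5)+2·4)+(4/5)²·(4-(4/5))²)/(120·4·50000) = -112/1171875 rad
Load 3 — uniform load w=12 kN/m over full span:
  θ_3 = -wx(L-x)(L-2x)/(12EI) = -12·(4/5)·(4-(4/5))·(4-2·(4/5))/(12·50000) = -48/390625 rad
Load 4 — point force P=14 kN at a=3 m (b=L-a=1):
  θ_4 = -Pb²x(2aL-(3a+b)x)/(2L³EI)  [x≤a] = -14·1²·(4/5)·(2·3·4-(3·3+1)·(4/5))/(2·4³·50000) = -7/250000 rad
Superposition: θ = Σ θ_i = -5381/18750000 rad ≈ -0.000287 rad

θ(4/5) = -5381/18750000 rad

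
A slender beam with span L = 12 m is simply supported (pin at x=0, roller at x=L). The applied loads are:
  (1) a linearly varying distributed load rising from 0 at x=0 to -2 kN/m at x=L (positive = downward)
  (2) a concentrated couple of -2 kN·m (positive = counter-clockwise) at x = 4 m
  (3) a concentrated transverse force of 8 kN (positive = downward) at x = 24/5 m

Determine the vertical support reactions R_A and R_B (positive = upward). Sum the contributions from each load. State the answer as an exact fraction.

R_A = 19/30 kN, R_B = -139/30 kN

Load 1 — triangular load w₀=-2 kN/m (0→w₀ over full span):
  R_A = w₀L/6 = (-2)·12/6 = -4 kN
  R_B = w₀L/3 = (-2)·12/3 = -8 kN
Load 2 — applied couple M₀=-2 kN·m at a=4 m (b=L-a=8):
  R_A = M₀/L = (-2)/12 = -1/6 kN
  R_B = -M₀/L = -(-2)/12 = 1/6 kN
Load 3 — point force P=8 kN at a=24/5 m (b=L-a=36/5):
  R_A = Pb/L = 8·(36/5)/12 = 24/5 kN
  R_B = Pa/L = 8·(24/5)/12 = 16/5 kN
Superposition: R_A = 19/30 kN, R_B = -139/30 kN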